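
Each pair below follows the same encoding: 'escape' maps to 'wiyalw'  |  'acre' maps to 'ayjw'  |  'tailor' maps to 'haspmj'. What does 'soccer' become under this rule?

imyywj

e(4)→w(22) and s(18)→i(8) fit y≡25x+0 (mod 26); the inverse of 25 mod 26 is 25. Treating letters as 0–25, the rule is x ↦ 25x + 0 (mod 26).
For soccer: s(18)→25·18+0≡8=i; o(14)→25·14+0≡12=m; c(2)→25·2+0≡24=y; c(2)→25·2+0≡24=y; e(4)→25·4+0≡22=w; r(17)→25·17+0≡9=j (all mod 26).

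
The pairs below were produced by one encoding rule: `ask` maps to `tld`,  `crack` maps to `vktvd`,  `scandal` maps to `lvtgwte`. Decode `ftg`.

Compare letters: a→t is +19, s→l is +19, k→d is +19 — a constant shift. Every letter moves 19 places later in the alphabet, wrapping around z→a.
Reversing it on ftg: f−19=m, t−19=a, g−19=n.

man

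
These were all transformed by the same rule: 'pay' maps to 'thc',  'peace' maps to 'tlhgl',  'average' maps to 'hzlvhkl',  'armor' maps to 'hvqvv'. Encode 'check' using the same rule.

The shift depends on letter class: consonant p→t is +4, but vowel a→h is +7. The rule splits by letter class: vowels +7, consonants +4.
On check: c(cons)+4=g, h(cons)+4=l, e(vowel)+7=l, c(cons)+4=g, k(cons)+4=o.

gllgo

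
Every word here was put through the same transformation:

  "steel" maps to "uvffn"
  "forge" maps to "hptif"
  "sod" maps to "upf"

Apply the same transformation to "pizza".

rjbbb

The shift depends on letter class: consonant s→u is +2, but vowel e→f is +1. Vowels shift forward by 1 and consonants shift forward by 2.
For pizza: p(cons)+2=r, i(vowel)+1=j, z(cons)+2=b, z(cons)+2=b, a(vowel)+1=b.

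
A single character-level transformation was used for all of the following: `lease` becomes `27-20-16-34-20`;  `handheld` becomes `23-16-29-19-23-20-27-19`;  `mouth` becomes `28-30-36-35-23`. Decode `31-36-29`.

pun

l is letter #12 and maps to 27: an offset of 15. Each letter is replaced by its alphabet position (a=1..z=26) + 15.
Undoing it on 31-36-29: 31→(31−15)÷1=16=p, 36→(36−15)÷1=21=u, 29→(29−15)÷1=14=n.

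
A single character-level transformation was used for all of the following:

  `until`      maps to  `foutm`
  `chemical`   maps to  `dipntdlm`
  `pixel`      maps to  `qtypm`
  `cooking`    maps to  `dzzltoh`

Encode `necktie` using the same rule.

opdlutp

The shift depends on letter class: consonant n→o is +1, but vowel u→f is +11. The rule splits by letter class: vowels +11, consonants +1.
Applying it to necktie: n(cons)+1=o, e(vowel)+11=p, c(cons)+1=d, k(cons)+1=l, t(cons)+1=u, i(vowel)+11=t, e(vowel)+11=p.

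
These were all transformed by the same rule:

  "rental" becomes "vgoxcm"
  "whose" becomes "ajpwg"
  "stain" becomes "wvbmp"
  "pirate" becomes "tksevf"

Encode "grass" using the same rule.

Shifts by position in rental: pos 0: r→v (+4), pos 1: e→g (+2), pos 2: n→o (+1), pos 3: t→x (+4), pos 4: a→c (+2), pos 5: l→m (+1) — repeating every 3. It's a Vigenère-style cipher with numeric key [4,2,1]: position i shifts by key[i mod 3].
Applying it to grass: g+4=k, r+2=t, a+1=b, s+4=w, s+2=u.

ktbwu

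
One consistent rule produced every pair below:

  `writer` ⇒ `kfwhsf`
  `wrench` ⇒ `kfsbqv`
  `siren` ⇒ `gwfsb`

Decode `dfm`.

Compare letters: w→k is +14, r→f is +14, i→w is +14 — a constant shift. Each letter is shifted forward by 14 in the alphabet (a Caesar shift of +14).
Decoding dfm: d−14=p, f−14=r, m−14=y.

pry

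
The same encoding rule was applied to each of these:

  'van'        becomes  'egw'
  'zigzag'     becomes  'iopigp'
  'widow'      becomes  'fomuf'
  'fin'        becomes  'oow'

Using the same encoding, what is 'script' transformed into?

The shift depends on letter class: consonant v→e is +9, but vowel a→g is +6. Vowels shift forward by 6 and consonants shift forward by 9.
Applying it to script: s(cons)+9=b, c(cons)+9=l, r(cons)+9=a, i(vowel)+6=o, p(cons)+9=y, t(cons)+9=c.

blaoyc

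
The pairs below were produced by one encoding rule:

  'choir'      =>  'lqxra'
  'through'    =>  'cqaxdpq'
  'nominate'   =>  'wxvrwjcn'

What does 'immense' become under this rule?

This is a Caesar cipher with shift 9.
On immense: i+9=r, m+9=v, m+9=v, e+9=n, n+9=w, s+9=b, e+9=n.

rvvnwbn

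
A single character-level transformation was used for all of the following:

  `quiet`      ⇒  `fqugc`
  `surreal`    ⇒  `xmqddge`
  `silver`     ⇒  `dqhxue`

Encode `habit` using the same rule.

The output letters match the input read backwards, each shifted +12: quiet reversed is teiuq. Read the word backwards and shift each letter +12.
For habit: reverse → tibah; then shift: t+12=f, i+12=u, b+12=n, a+12=m, h+12=t.

funmt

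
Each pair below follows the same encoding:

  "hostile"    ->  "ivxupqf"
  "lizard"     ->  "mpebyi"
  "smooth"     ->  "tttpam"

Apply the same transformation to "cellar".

dlqmhw

Shifts by position in hostile: pos 0: h→i (+1), pos 1: o→v (+7), pos 2: s→x (+5), pos 3: t→u (+1), pos 4: i→p (+7), pos 5: l→q (+5) — repeating every 3. A repeating key of period 3 is used — shifts +1, +7, +5 over and over.
Applying it to cellar: c+1=d, e+7=l, l+5=q, l+1=m, a+7=h, r+5=w.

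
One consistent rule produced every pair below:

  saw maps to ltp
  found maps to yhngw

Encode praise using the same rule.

Compare letters: s→l is +19, a→t is +19, w→p is +19 — a constant shift. Each letter is shifted forward by 19 in the alphabet (a Caesar shift of +19).
For praise: p+19=i, r+19=k, a+19=t, i+19=b, s+19=l, e+19=x.

iktblx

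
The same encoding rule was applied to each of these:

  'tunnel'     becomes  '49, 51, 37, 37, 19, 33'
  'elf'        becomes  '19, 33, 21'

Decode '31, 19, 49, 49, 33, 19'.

kettle

t(#20)→49 and u(#21)→51: differences scale by 2, so n = 2·pos + 9. With a=1..z=26, the number is 2·pos + 9.
Undoing it on 31, 19, 49, 49, 33, 19: 31→(31−9)÷2=11=k, 19→(19−9)÷2=5=e, 49→(49−9)÷2=20=t, 49→(49−9)÷2=20=t, 33→(33−9)÷2=12=l, 19→(19−9)÷2=5=e.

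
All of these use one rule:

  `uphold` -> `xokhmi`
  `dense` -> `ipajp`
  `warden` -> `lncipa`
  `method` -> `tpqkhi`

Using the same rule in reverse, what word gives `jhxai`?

sound

Each letter's alphabet position (a=0..z=25) is mapped through 7·x+13 mod 26 — an affine cipher.
Reversing it on jhxai: j(9)→15·(9−13)≡18=s; h(7)→15·(7−13)≡14=o; x(23)→15·(23−13)≡20=u; a(0)→15·(0−13)≡13=n; i(8)→15·(8−13)≡3=d (all mod 26).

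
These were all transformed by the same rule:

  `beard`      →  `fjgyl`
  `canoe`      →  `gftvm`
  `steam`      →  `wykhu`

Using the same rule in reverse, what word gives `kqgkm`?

glade

In beard: b→f is +4, e→j is +5, a→g is +6, r→y is +7 — the shift increases by 1 each position. Letter i (0-indexed) is shifted by i+4, so successive shifts are 4, 5, 6, ….
Reversing it on kqgkm: k−4=g, q−5=l, g−6=a, k−7=d, m−8=e.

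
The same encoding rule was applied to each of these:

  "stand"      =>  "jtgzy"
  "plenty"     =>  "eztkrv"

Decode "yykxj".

dress

The output letters match the input read backwards, each shifted +6: stand reversed is dnats. Two steps: reverse the string, then apply a Caesar shift of +6.
Undoing it on yykxj: shift back: y−6=s, y−6=s, k−6=e, x−6=r, j−6=d → sserd; then reverse → dress.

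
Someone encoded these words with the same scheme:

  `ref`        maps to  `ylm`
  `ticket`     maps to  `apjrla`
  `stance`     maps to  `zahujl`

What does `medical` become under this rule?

Compare letters: r→y is +7, e→l is +7, f→m is +7 — a constant shift. It's a constant shift of +7 (ROT7).
For medical: m+7=t, e+7=l, d+7=k, i+7=p, c+7=j, a+7=h, l+7=s.

tlkpjhs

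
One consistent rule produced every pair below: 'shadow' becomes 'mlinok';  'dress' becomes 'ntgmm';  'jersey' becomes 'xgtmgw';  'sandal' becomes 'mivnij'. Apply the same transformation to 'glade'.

sjing

s(18)→m(12) and h(7)→l(11) fit y≡19x+8 (mod 26); the inverse of 19 mod 26 is 11. This is an affine cipher: with a=0,…,z=25, each position x becomes (19x+8) mod 26.
On glade: g(6)→19·6+8≡18=s; l(11)→19·11+8≡9=j; a(0)→19·0+8≡8=i; d(3)→19·3+8≡13=n; e(4)→19·4+8≡6=g (all mod 26).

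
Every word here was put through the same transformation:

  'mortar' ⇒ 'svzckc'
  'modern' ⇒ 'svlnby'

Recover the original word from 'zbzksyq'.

turbine

The shift increases by 1 at each position, starting from +6: 6, 7, 8, ….
Undoing it on zbzksyq: z−6=t, b−7=u, z−8=r, k−9=b, s−10=i, y−11=n, q−12=e.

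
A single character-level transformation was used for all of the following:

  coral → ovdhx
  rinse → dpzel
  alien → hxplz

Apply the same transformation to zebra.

The shift depends on letter class: consonant c→o is +12, but vowel o→v is +7. Two shifts are in play — +7 for a/e/i/o/u, +12 for every other letter.
On zebra: z(cons)+12=l, e(vowel)+7=l, b(cons)+12=n, r(cons)+12=d, a(vowel)+7=h.

llndh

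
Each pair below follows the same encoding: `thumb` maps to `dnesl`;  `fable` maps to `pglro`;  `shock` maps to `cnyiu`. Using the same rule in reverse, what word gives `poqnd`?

The shifts repeat in a cycle of length 2: positions 0,1,… shift by +10, +6, then the pattern repeats.
Decoding poqnd: p−10=f, o−6=i, q−10=g, n−6=h, d−10=t.

fight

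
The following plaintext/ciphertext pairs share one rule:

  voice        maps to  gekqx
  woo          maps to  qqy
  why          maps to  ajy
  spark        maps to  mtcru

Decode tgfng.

elder

The output letters match the input read backwards, each shifted +2: voice reversed is eciov. The word is reversed, then every letter is shifted forward by 2.
Decoding tgfng: shift back: t−2=r, g−2=e, f−2=d, n−2=l, g−2=e → redle; then reverse → elder.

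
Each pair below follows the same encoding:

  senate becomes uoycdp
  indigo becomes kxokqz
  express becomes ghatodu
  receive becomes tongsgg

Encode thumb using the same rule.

vrfol

It's a Vigenère-style cipher with numeric key [2,10,11]: position i shifts by key[i mod 3].
Applying it to thumb: t+2=v, h+10=r, u+11=f, m+2=o, b+10=l.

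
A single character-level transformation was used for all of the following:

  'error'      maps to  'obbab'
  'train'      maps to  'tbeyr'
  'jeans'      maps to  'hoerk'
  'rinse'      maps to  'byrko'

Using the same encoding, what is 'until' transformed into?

crtyz

e(4)→o(14) and r(17)→b(1) fit y≡9x+4 (mod 26); the inverse of 9 mod 26 is 3. Treating letters as 0–25, the rule is x ↦ 9x + 4 (mod 26).
Applying it to until: u(20)→9·20+4≡2=c; n(13)→9·13+4≡17=r; t(19)→9·19+4≡19=t; i(8)→9·8+4≡24=y; l(11)→9·11+4≡25=z (all mod 26).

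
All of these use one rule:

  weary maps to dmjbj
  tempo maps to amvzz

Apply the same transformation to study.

In weary: w→d is +7, e→m is +8, a→j is +9, r→b is +10 — the shift increases by 1 each position. The shift increases by 1 at each position, starting from +7: 7, 8, 9, ….
For study: s+7=z, t+8=b, u+9=d, d+10=n, y+11=j.

zbdnj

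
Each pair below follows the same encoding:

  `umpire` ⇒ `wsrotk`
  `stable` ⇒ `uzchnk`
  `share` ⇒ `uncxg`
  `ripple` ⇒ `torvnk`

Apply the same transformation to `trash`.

It's a Vigenère-style cipher with numeric key [2,6]: position i shifts by key[i mod 2].
For trash: t+2=v, r+6=x, a+2=c, s+6=y, h+2=j.

vxcyj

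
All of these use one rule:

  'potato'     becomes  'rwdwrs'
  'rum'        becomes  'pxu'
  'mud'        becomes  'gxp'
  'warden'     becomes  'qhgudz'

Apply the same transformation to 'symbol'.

orepbv

The word is reversed, then every letter is shifted forward by 3.
Applying it to symbol: reverse → lobmys; then shift: l+3=o, o+3=r, b+3=e, m+3=p, y+3=b, s+3=v.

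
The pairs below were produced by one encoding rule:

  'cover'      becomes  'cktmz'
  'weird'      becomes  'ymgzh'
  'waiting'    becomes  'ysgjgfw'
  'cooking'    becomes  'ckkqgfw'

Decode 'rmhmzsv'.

federal

c(2)→c(2) and o(14)→k(10) fit y≡5x+18 (mod 26); the inverse of 5 mod 26 is 21. Each letter's alphabet position (a=0..z=25) is mapped through 5·x+18 mod 26 — an affine cipher.
Reversing it on rmhmzsv: r(17)→21·(17−18)≡5=f; m(12)→21·(12−18)≡4=e; h(7)→21·(7−18)≡3=d; m(12)→21·(12−18)≡4=e; z(25)→21·(25−18)≡17=r; s(18)→21·(18−18)≡0=a; v(21)→21·(21−18)≡11=l (all mod 26).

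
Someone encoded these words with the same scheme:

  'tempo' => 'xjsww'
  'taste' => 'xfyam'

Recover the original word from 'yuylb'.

upset

In tempo: t→x is +4, e→j is +5, m→s is +6, p→w is +7 — the shift increases by 1 each position. Letter i (0-indexed) is shifted by i+4, so successive shifts are 4, 5, 6, ….
Decoding yuylb: y−4=u, u−5=p, y−6=s, l−7=e, b−8=t.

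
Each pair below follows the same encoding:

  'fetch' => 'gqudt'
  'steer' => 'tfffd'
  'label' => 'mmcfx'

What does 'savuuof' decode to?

The shifts repeat in a cycle of length 3: positions 0,1,… shift by +1, +12, +1, then the pattern repeats.
Undoing it on savuuof: s−1=r, a−12=o, v−1=u, u−1=t, u−12=i, o−1=n, f−1=e.

routine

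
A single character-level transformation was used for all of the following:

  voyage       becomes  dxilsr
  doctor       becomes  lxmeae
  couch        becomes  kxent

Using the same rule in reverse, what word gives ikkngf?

abacus

In voyage: v→d is +8, o→x is +9, y→i is +10, a→l is +11 — the shift increases by 1 each position. The shift increases by 1 at each position, starting from +8: 8, 9, 10, ….
Undoing it on ikkngf: i−8=a, k−9=b, k−10=a, n−11=c, g−12=u, f−13=s.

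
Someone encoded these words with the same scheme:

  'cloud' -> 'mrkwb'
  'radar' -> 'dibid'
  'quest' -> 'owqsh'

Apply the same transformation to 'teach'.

hqimj

c(2)→m(12) and l(11)→r(17) fit y≡15x+8 (mod 26); the inverse of 15 mod 26 is 7. This is an affine cipher: with a=0,…,z=25, each position x becomes (15x+8) mod 26.
Applying it to teach: t(19)→15·19+8≡7=h; e(4)→15·4+8≡16=q; a(0)→15·0+8≡8=i; c(2)→15·2+8≡12=m; h(7)→15·7+8≡9=j (all mod 26).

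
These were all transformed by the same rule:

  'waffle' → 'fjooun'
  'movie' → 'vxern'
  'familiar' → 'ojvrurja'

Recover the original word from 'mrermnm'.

This is a Caesar cipher with shift 9.
Undoing it on mrermnm: m−9=d, r−9=i, e−9=v, r−9=i, m−9=d, n−9=e, m−9=d.

divided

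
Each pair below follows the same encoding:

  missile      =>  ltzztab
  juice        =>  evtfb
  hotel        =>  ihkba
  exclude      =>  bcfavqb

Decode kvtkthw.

m(12)→l(11) and i(8)→t(19) fit y≡11x+9 (mod 26); the inverse of 11 mod 26 is 19. This is an affine cipher: with a=0,…,z=25, each position x becomes (11x+9) mod 26.
Decoding kvtkthw: k(10)→19·(10−9)≡19=t; v(21)→19·(21−9)≡20=u; t(19)→19·(19−9)≡8=i; k(10)→19·(10−9)≡19=t; t(19)→19·(19−9)≡8=i; h(7)→19·(7−9)≡14=o; w(22)→19·(22−9)≡13=n (all mod 26).

tuition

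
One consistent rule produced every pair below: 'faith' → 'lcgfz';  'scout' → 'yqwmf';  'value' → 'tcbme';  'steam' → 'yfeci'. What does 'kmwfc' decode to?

f(5)→l(11) and a(0)→c(2) fit y≡7x+2 (mod 26); the inverse of 7 mod 26 is 15. This is an affine cipher: with a=0,…,z=25, each position x becomes (7x+2) mod 26.
Decoding kmwfc: k(10)→15·(10−2)≡16=q; m(12)→15·(12−2)≡20=u; w(22)→15·(22−2)≡14=o; f(5)→15·(5−2)≡19=t; c(2)→15·(2−2)≡0=a (all mod 26).

quota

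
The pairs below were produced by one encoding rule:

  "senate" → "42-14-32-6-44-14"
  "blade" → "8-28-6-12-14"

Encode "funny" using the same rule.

s(#19)→42 and e(#5)→14: differences scale by 2, so n = 2·pos + 4. With a=1..z=26, the number is 2·pos + 4.
On funny: f=6→16, u=21→46, n=14→32, n=14→32, y=25→54.

16-46-32-32-54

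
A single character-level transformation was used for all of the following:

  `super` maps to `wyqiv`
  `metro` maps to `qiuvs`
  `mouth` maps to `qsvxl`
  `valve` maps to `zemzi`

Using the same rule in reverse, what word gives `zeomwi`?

The shifts repeat in a cycle of length 3: positions 0,1,… shift by +4, +4, +1, then the pattern repeats.
Undoing it on zeomwi: z−4=v, e−4=a, o−1=n, m−4=i, w−4=s, i−1=h.

vanish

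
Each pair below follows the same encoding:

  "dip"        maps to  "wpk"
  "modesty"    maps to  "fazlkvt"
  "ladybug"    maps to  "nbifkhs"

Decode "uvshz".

Read the word backwards and shift each letter +7.
Undoing it on uvshz: shift back: u−7=n, v−7=o, s−7=l, h−7=a, z−7=s → nolas; then reverse → salon.

salon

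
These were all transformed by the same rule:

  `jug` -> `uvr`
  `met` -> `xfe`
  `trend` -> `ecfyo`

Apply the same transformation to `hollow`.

Two shifts are in play — +1 for a/e/i/o/u, +11 for every other letter.
For hollow: h(cons)+11=s, o(vowel)+1=p, l(cons)+11=w, l(cons)+11=w, o(vowel)+1=p, w(cons)+11=h.

spwwph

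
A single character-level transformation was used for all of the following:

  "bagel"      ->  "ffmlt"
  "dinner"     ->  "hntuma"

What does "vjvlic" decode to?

repeat

Each letter shifts forward by (position + 4), i.e. 4, 5, 6, … — the shift grows by one for each successive letter.
Undoing it on vjvlic: v−4=r, j−5=e, v−6=p, l−7=e, i−8=a, c−9=t.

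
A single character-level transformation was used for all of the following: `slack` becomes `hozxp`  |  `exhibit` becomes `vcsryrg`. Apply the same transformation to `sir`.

hri

Letters are reflected about the middle of the alphabet (position → 25−position): Atbash.
Applying it to sir: s↔h, i↔r, r↔i.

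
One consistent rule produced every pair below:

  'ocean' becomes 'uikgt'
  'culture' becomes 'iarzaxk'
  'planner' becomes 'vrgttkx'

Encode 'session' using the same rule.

Compare letters: o→u is +6, c→i is +6, e→k is +6 — a constant shift. This is a Caesar cipher with shift 6.
On session: s+6=y, e+6=k, s+6=y, s+6=y, i+6=o, o+6=u, n+6=t.

ykyyout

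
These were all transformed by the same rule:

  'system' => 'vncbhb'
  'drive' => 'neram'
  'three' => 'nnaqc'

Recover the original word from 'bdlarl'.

The output letters match the input read backwards, each shifted +9: system reversed is metsys. The word is reversed, then every letter is shifted forward by 9.
Decoding bdlarl: shift back: b−9=s, d−9=u, l−9=c, a−9=r, r−9=i, l−9=c → sucric; then reverse → circus.

circus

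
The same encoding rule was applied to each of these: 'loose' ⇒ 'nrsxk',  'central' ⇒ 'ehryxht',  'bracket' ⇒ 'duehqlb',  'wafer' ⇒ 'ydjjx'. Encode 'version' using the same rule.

In loose: l→n is +2, o→r is +3, o→s is +4, s→x is +5 — the shift increases by 1 each position. The shift increases by 1 at each position, starting from +2: 2, 3, 4, ….
On version: v+2=x, e+3=h, r+4=v, s+5=x, i+6=o, o+7=v, n+8=v.

xhvxovv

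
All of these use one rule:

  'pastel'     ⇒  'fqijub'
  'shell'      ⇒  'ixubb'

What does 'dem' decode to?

now

Compare letters: p→f is +16, a→q is +16, s→i is +16 — a constant shift. It's a constant shift of +16 (ROT16).
Reversing it on dem: d−16=n, e−16=o, m−16=w.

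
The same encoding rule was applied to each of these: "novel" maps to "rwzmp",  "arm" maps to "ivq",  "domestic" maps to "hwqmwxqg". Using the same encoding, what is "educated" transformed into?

The shift depends on letter class: consonant n→r is +4, but vowel o→w is +8. The rule splits by letter class: vowels +8, consonants +4.
On educated: e(vowel)+8=m, d(cons)+4=h, u(vowel)+8=c, c(cons)+4=g, a(vowel)+8=i, t(cons)+4=x, e(vowel)+8=m, d(cons)+4=h.

mhcgixmh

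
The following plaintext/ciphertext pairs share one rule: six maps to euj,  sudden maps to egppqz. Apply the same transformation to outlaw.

agfxmi

Every letter moves 12 places later in the alphabet, wrapping around z→a.
For outlaw: o+12=a, u+12=g, t+12=f, l+12=x, a+12=m, w+12=i.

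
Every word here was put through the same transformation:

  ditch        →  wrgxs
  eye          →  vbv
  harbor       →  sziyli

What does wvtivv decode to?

Each pair mirrors across the alphabet (d↔w, i↔r, t↔g): positions sum to 25. This is the alphabet-reversal cipher (Atbash): a becomes z, b becomes y, etc.
Decoding wvtivv: w↔d, v↔e, t↔g, i↔r, v↔e, v↔e.

degree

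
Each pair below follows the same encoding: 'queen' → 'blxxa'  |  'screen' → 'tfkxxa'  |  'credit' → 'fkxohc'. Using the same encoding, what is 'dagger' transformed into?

onppxk

Each letter's alphabet position (a=0..z=25) is mapped through 9·x+13 mod 26 — an affine cipher.
Applying it to dagger: d(3)→9·3+13≡14=o; a(0)→9·0+13≡13=n; g(6)→9·6+13≡15=p; g(6)→9·6+13≡15=p; e(4)→9·4+13≡23=x; r(17)→9·17+13≡10=k (all mod 26).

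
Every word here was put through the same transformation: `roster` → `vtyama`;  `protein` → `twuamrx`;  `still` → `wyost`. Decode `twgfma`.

prayer

In roster: r→v is +4, o→t is +5, s→y is +6, t→a is +7 — the shift increases by 1 each position. The shift increases by 1 at each position, starting from +4: 4, 5, 6, ….
Reversing it on twgfma: t−4=p, w−5=r, g−6=a, f−7=y, m−8=e, a−9=r.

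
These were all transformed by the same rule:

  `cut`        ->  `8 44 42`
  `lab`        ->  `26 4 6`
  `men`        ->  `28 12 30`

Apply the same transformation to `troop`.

c(#3)→8 and u(#21)→44: differences scale by 2, so n = 2·pos + 2. Each letter becomes 2×(its alphabet position, a=1..z=26) + 2.
On troop: t=20→42, r=18→38, o=15→32, o=15→32, p=16→34.

42 38 32 32 34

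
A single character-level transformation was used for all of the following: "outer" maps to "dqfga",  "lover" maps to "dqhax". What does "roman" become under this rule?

zmyad

The output letters match the input read backwards, each shifted +12: outer reversed is retuo. Two steps: reverse the string, then apply a Caesar shift of +12.
For roman: reverse → namor; then shift: n+12=z, a+12=m, m+12=y, o+12=a, r+12=d.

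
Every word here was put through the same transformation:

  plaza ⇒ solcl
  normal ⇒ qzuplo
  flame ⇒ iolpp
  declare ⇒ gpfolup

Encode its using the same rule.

The shift depends on letter class: consonant p→s is +3, but vowel a→l is +11. The rule splits by letter class: vowels +11, consonants +3.
Applying it to its: i(vowel)+11=t, t(cons)+3=w, s(cons)+3=v.

twv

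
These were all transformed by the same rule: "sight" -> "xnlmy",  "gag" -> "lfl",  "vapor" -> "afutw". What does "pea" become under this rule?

It's a constant shift of +5 (ROT5).
Applying it to pea: p+5=u, e+5=j, a+5=f.

ujf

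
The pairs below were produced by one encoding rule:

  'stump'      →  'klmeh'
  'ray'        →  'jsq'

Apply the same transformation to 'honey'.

zgfwq

This is a Caesar cipher with shift 18.
Applying it to honey: h+18=z, o+18=g, n+18=f, e+18=w, y+18=q.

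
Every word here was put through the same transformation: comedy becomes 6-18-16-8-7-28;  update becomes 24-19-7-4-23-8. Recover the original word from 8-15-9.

c is letter #3 and maps to 6: an offset of 3. Each letter is replaced by its alphabet position (a=1..z=26) + 3.
Undoing it on 8-15-9: 8→(8−3)÷1=5=e, 15→(15−3)÷1=12=l, 9→(9−3)÷1=6=f.

elf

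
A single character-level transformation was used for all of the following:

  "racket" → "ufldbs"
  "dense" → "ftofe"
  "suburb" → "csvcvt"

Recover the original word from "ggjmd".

The output letters match the input read backwards, each shifted +1: racket reversed is tekcar. The word is reversed, then every letter is shifted forward by 1.
Decoding ggjmd: shift back: g−1=f, g−1=f, j−1=i, m−1=l, d−1=c → ffilc; then reverse → cliff.

cliff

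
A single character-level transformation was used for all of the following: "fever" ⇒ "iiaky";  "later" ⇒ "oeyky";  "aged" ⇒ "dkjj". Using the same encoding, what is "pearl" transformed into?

The shift increases by 1 at each position, starting from +3: 3, 4, 5, ….
Applying it to pearl: p+3=s, e+4=i, a+5=f, r+6=x, l+7=s.

sifxs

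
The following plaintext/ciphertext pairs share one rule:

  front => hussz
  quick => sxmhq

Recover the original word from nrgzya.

locust

Each letter shifts forward by (position + 2), i.e. 2, 3, 4, … — the shift grows by one for each successive letter.
Undoing it on nrgzya: n−2=l, r−3=o, g−4=c, z−5=u, y−6=s, a−7=t.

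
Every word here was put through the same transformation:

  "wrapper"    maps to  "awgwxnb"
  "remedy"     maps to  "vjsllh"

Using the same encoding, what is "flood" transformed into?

In wrapper: w→a is +4, r→w is +5, a→g is +6, p→w is +7 — the shift increases by 1 each position. Letter i (0-indexed) is shifted by i+4, so successive shifts are 4, 5, 6, ….
On flood: f+4=j, l+5=q, o+6=u, o+7=v, d+8=l.

jquvl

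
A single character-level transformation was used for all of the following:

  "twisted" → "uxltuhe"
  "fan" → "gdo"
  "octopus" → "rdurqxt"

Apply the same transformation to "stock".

turdl

The shift depends on letter class: consonant t→u is +1, but vowel i→l is +3. The rule splits by letter class: vowels +3, consonants +1.
Applying it to stock: s(cons)+1=t, t(cons)+1=u, o(vowel)+3=r, c(cons)+1=d, k(cons)+1=l.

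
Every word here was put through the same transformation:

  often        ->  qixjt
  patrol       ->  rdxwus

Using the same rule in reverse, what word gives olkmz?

might

In often: o→q is +2, f→i is +3, t→x is +4, e→j is +5 — the shift increases by 1 each position. Each letter shifts forward by (position + 2), i.e. 2, 3, 4, … — the shift grows by one for each successive letter.
Reversing it on olkmz: o−2=m, l−3=i, k−4=g, m−5=h, z−6=t.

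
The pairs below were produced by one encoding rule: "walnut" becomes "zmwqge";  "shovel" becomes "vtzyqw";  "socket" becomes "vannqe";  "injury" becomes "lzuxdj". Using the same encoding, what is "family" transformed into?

Shifts by position in walnut: pos 0: w→z (+3), pos 1: a→m (+12), pos 2: l→w (+11), pos 3: n→q (+3), pos 4: u→g (+12), pos 5: t→e (+11) — repeating every 3. The shifts repeat in a cycle of length 3: positions 0,1,… shift by +3, +12, +11, then the pattern repeats.
On family: f+3=i, a+12=m, m+11=x, i+3=l, l+12=x, y+11=j.

imxlxj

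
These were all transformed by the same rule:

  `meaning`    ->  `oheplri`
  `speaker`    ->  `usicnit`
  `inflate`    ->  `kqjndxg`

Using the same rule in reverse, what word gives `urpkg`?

It's a Vigenère-style cipher with numeric key [2,3,4]: position i shifts by key[i mod 3].
Decoding urpkg: u−2=s, r−3=o, p−4=l, k−2=i, g−3=d.

solid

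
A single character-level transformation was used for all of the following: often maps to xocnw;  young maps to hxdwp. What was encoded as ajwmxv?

random

Compare letters: o→x is +9, f→o is +9, t→c is +9 — a constant shift. Every letter moves 9 places later in the alphabet, wrapping around z→a.
Reversing it on ajwmxv: a−9=r, j−9=a, w−9=n, m−9=d, x−9=o, v−9=m.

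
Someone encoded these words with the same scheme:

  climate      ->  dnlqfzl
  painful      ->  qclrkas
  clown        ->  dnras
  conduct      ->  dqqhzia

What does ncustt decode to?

maroon

Letter i (0-indexed) is shifted by i+1, so successive shifts are 1, 2, 3, ….
Undoing it on ncustt: n−1=m, c−2=a, u−3=r, s−4=o, t−5=o, t−6=n.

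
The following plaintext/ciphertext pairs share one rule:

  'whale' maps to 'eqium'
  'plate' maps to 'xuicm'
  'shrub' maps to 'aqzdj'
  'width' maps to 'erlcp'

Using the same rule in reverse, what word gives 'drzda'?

virus

Shifts by position in whale: pos 0: w→e (+8), pos 1: h→q (+9), pos 2: a→i (+8), pos 3: l→u (+9) — repeating every 2. It's a Vigenère-style cipher with numeric key [8,9]: position i shifts by key[i mod 2].
Decoding drzda: d−8=v, r−9=i, z−8=r, d−9=u, a−8=s.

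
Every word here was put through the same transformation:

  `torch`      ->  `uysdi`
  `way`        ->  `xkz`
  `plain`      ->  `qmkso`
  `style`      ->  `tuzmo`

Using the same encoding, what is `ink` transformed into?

The shift depends on letter class: consonant t→u is +1, but vowel o→y is +10. The rule splits by letter class: vowels +10, consonants +1.
For ink: i(vowel)+10=s, n(cons)+1=o, k(cons)+1=l.

sol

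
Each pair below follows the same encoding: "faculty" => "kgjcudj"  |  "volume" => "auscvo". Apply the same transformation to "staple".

xzhxuo

In faculty: f→k is +5, a→g is +6, c→j is +7, u→c is +8 — the shift increases by 1 each position. Letter i (0-indexed) is shifted by i+5, so successive shifts are 5, 6, 7, ….
Applying it to staple: s+5=x, t+6=z, a+7=h, p+8=x, l+9=u, e+10=o.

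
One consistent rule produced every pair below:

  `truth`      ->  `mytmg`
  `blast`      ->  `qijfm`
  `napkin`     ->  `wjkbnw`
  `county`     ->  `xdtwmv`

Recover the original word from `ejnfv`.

This is an affine cipher: with a=0,…,z=25, each position x becomes (7x+9) mod 26.
Reversing it on ejnfv: e(4)→15·(4−9)≡3=d; j(9)→15·(9−9)≡0=a; n(13)→15·(13−9)≡8=i; f(5)→15·(5−9)≡18=s; v(21)→15·(21−9)≡24=y (all mod 26).

daisy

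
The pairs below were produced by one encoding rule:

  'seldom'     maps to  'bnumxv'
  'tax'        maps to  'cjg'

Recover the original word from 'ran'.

ire

Compare letters: s→b is +9, e→n is +9, l→u is +9 — a constant shift. Every letter moves 9 places later in the alphabet, wrapping around z→a.
Reversing it on ran: r−9=i, a−9=r, n−9=e.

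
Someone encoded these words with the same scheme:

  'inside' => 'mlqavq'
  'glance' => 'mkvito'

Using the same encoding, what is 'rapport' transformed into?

The output letters match the input read backwards, each shifted +8: inside reversed is edisni. Two steps: reverse the string, then apply a Caesar shift of +8.
For rapport: reverse → troppar; then shift: t+8=b, r+8=z, o+8=w, p+8=x, p+8=x, a+8=i, r+8=z.

bzwxxiz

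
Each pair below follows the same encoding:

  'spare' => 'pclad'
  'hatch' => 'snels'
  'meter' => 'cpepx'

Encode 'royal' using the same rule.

wljzc

The output letters match the input read backwards, each shifted +11: spare reversed is eraps. Read the word backwards and shift each letter +11.
For royal: reverse → layor; then shift: l+11=w, a+11=l, y+11=j, o+11=z, r+11=c.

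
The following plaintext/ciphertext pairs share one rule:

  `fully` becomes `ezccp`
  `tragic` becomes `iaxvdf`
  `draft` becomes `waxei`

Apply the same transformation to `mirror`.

tdaaba

f(5)→e(4) and u(20)→z(25) fit y≡17x+23 (mod 26); the inverse of 17 mod 26 is 23. Treating letters as 0–25, the rule is x ↦ 17x + 23 (mod 26).
Applying it to mirror: m(12)→17·12+23≡19=t; i(8)→17·8+23≡3=d; r(17)→17·17+23≡0=a; r(17)→17·17+23≡0=a; o(14)→17·14+23≡1=b; r(17)→17·17+23≡0=a (all mod 26).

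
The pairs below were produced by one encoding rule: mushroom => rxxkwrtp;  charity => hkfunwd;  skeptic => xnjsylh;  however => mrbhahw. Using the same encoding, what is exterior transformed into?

The shifts repeat in a cycle of length 2: positions 0,1,… shift by +5, +3, then the pattern repeats.
Applying it to exterior: e+5=j, x+3=a, t+5=y, e+3=h, r+5=w, i+3=l, o+5=t, r+3=u.

jayhwltu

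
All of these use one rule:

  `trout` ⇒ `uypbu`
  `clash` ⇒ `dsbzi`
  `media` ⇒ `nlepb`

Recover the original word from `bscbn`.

It's a Vigenère-style cipher with numeric key [1,7]: position i shifts by key[i mod 2].
Reversing it on bscbn: b−1=a, s−7=l, c−1=b, b−7=u, n−1=m.

album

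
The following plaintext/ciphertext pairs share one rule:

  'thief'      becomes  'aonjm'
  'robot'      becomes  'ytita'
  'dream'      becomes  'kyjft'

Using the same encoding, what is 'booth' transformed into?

Two shifts are in play — +5 for a/e/i/o/u, +7 for every other letter.
For booth: b(cons)+7=i, o(vowel)+5=t, o(vowel)+5=t, t(cons)+7=a, h(cons)+7=o.

ittao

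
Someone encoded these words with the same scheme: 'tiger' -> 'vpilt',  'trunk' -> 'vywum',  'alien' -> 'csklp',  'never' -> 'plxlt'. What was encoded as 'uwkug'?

spine

Shifts by position in tiger: pos 0: t→v (+2), pos 1: i→p (+7), pos 2: g→i (+2), pos 3: e→l (+7) — repeating every 2. A repeating key of period 2 is used — shifts +2, +7 over and over.
Decoding uwkug: u−2=s, w−7=p, k−2=i, u−7=n, g−2=e.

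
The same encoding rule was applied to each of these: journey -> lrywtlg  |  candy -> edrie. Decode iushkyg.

In journey: j→l is +2, o→r is +3, u→y is +4, r→w is +5 — the shift increases by 1 each position. The shift increases by 1 at each position, starting from +2: 2, 3, 4, ….
Undoing it on iushkyg: i−2=g, u−3=r, s−4=o, h−5=c, k−6=e, y−7=r, g−8=y.

grocery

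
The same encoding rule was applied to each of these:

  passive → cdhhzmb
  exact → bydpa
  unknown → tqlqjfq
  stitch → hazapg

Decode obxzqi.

This is an affine cipher: with a=0,…,z=25, each position x becomes (19x+3) mod 26.
Undoing it on obxzqi: o(14)→11·(14−3)≡17=r; b(1)→11·(1−3)≡4=e; x(23)→11·(23−3)≡12=m; z(25)→11·(25−3)≡8=i; q(16)→11·(16−3)≡13=n; i(8)→11·(8−3)≡3=d (all mod 26).

remind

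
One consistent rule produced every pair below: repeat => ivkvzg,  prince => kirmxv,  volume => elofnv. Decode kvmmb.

Each pair mirrors across the alphabet (r↔i, e↔v, p↔k): positions sum to 25. Letters are reflected about the middle of the alphabet (position → 25−position): Atbash.
Decoding kvmmb: k↔p, v↔e, m↔n, m↔n, b↔y.

penny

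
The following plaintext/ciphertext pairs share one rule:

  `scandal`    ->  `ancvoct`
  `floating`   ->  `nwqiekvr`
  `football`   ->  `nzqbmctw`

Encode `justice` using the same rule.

rfubtem

The shifts repeat in a cycle of length 3: positions 0,1,… shift by +8, +11, +2, then the pattern repeats.
Applying it to justice: j+8=r, u+11=f, s+2=u, t+8=b, i+11=t, c+2=e, e+8=m.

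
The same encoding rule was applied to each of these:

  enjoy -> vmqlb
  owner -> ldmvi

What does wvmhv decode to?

Letters are reflected about the middle of the alphabet (position → 25−position): Atbash.
Reversing it on wvmhv: w↔d, v↔e, m↔n, h↔s, v↔e.

dense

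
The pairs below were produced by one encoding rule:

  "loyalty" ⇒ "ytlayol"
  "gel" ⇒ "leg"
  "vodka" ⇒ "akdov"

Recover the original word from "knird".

The output letters match the input read backwards: loyalty reversed is ytlayol. It's just the letters in reverse order.
Undoing it on knird: then reverse → drink.

drink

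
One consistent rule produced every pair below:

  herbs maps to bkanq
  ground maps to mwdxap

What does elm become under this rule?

Read the word backwards and shift each letter +9.
For elm: reverse → mle; then shift: m+9=v, l+9=u, e+9=n.

vun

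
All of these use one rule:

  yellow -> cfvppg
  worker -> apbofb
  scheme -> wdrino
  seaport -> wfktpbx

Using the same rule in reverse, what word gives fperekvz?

boundary

Shifts by position in yellow: pos 0: y→c (+4), pos 1: e→f (+1), pos 2: l→v (+10), pos 3: l→p (+4), pos 4: o→p (+1), pos 5: w→g (+10) — repeating every 3. A repeating key of period 3 is used — shifts +4, +1, +10 over and over.
Undoing it on fperekvz: f−4=b, p−1=o, e−10=u, r−4=n, e−1=d, k−10=a, v−4=r, z−1=y.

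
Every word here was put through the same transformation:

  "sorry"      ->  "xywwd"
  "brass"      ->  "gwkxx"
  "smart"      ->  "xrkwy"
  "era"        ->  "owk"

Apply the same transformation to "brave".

Two shifts are in play — +10 for a/e/i/o/u, +5 for every other letter.
For brave: b(cons)+5=g, r(cons)+5=w, a(vowel)+10=k, v(cons)+5=a, e(vowel)+10=o.

gwkao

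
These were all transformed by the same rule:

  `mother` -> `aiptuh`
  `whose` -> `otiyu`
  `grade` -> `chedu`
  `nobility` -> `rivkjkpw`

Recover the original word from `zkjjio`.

Each letter's alphabet position (a=0..z=25) is mapped through 17·x+4 mod 26 — an affine cipher.
Reversing it on zkjjio: z(25)→23·(25−4)≡15=p; k(10)→23·(10−4)≡8=i; j(9)→23·(9−4)≡11=l; j(9)→23·(9−4)≡11=l; i(8)→23·(8−4)≡14=o; o(14)→23·(14−4)≡22=w (all mod 26).

pillow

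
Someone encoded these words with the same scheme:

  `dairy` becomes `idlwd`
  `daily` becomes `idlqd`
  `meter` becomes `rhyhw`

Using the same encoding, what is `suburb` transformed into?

Vowels shift forward by 3 and consonants shift forward by 5.
For suburb: s(cons)+5=x, u(vowel)+3=x, b(cons)+5=g, u(vowel)+3=x, r(cons)+5=w, b(cons)+5=g.

xxgxwg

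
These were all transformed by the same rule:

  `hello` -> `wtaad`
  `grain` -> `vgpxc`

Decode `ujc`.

Compare letters: h→w is +15, e→t is +15, l→a is +15 — a constant shift. This is a Caesar cipher with shift 15.
Decoding ujc: u−15=f, j−15=u, c−15=n.

fun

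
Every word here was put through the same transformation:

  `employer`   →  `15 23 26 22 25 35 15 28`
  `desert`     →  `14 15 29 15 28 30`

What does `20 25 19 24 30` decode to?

joint

Each letter is replaced by its alphabet position (a=1..z=26) + 10.
Decoding 20 25 19 24 30: 20→(20−10)÷1=10=j, 25→(25−10)÷1=15=o, 19→(19−10)÷1=9=i, 24→(24−10)÷1=14=n, 30→(30−10)÷1=20=t.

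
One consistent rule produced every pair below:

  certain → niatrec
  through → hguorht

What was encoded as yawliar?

The word is simply reversed.
Decoding yawliar: then reverse → railway.

railway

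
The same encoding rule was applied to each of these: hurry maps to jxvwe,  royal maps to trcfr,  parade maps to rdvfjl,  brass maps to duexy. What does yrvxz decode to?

worst

Letter i (0-indexed) is shifted by i+2, so successive shifts are 2, 3, 4, ….
Undoing it on yrvxz: y−2=w, r−3=o, v−4=r, x−5=s, z−6=t.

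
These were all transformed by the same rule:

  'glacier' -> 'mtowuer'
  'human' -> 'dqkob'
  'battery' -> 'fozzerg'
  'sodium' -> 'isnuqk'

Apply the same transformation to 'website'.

yefiuze

g(6)→m(12) and l(11)→t(19) fit y≡17x+14 (mod 26); the inverse of 17 mod 26 is 23. Treating letters as 0–25, the rule is x ↦ 17x + 14 (mod 26).
On website: w(22)→17·22+14≡24=y; e(4)→17·4+14≡4=e; b(1)→17·1+14≡5=f; s(18)→17·18+14≡8=i; i(8)→17·8+14≡20=u; t(19)→17·19+14≡25=z; e(4)→17·4+14≡4=e (all mod 26).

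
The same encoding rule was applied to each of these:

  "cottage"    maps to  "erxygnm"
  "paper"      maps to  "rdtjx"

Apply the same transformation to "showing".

uksbouo

In cottage: c→e is +2, o→r is +3, t→x is +4, t→y is +5 — the shift increases by 1 each position. Letter i (0-indexed) is shifted by i+2, so successive shifts are 2, 3, 4, ….
On showing: s+2=u, h+3=k, o+4=s, w+5=b, i+6=o, n+7=u, g+8=o.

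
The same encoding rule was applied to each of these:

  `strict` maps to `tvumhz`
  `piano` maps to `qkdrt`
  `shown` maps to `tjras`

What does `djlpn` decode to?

chili

In strict: s→t is +1, t→v is +2, r→u is +3, i→m is +4 — the shift increases by 1 each position. Letter i (0-indexed) is shifted by i+1, so successive shifts are 1, 2, 3, ….
Undoing it on djlpn: d−1=c, j−2=h, l−3=i, p−4=l, n−5=i.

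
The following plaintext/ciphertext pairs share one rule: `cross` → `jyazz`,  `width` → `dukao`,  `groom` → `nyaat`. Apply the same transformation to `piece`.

Vowels shift forward by 12 and consonants shift forward by 7.
Applying it to piece: p(cons)+7=w, i(vowel)+12=u, e(vowel)+12=q, c(cons)+7=j, e(vowel)+12=q.

wuqjq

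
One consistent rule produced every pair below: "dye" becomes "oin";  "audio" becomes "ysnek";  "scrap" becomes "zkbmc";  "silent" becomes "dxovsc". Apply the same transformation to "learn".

xbkov

The output letters match the input read backwards, each shifted +10: dye reversed is eyd. Two steps: reverse the string, then apply a Caesar shift of +10.
Applying it to learn: reverse → nrael; then shift: n+10=x, r+10=b, a+10=k, e+10=o, l+10=v.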